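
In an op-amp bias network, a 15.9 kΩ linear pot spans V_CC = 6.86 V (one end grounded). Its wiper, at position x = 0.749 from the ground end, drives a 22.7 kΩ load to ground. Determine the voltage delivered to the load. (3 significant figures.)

V_out ≈ 4.54 V

Lower segment x·R_p = 11.91 kΩ; upper segment (1−x)·R_p = 3.991 kΩ.
Lower segment in parallel with the load: 11.91 ‖ 22.7 = 7.811 kΩ.
Then V_out = V_CC · 7.811/(3.991 + 7.811) = 4.540 V.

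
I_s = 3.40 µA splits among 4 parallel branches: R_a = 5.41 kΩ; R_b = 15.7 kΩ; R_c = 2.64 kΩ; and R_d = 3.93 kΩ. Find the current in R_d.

I ≈ 0.981 µA

Total conductance ΣG = 1/5.41 + 1/15.7 + 1/2.64 + 1/3.93 = 0.8818 (units of 1/kΩ).
Current divider: I(R_d) = I_s · G_k/ΣG = 3.40 × (0.2545/0.8818) = 3.40 × 0.2886 = 0.9811 µA.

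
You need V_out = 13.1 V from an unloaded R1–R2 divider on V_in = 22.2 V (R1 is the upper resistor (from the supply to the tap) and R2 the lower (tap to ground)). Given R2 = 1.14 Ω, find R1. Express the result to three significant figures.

R1 ≈ 0.792 Ω

V_out/V_in = R2/(R1+R2) = 0.5901.
R1 = R2·(1/k − 1) = 1.14 × 0.6947 = 0.7919 Ω.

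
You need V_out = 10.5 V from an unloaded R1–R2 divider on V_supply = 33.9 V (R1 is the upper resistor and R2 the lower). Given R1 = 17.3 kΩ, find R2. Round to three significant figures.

Required fraction k = V_out/V_supply = 0.3097.
R2 = R1 · 0.3097/(1 − 0.3097) = 7.763 kΩ.

R2 ≈ 7.76 kΩ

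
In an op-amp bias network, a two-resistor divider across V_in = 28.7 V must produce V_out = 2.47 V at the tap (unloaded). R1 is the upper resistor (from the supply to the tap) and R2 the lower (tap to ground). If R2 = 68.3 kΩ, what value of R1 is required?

R1 ≈ 725 kΩ

The divider ratio is R2/(R1+R2) = 2.47/28.7 = 0.08606.
So R1 = R2 · (V_in/V_out − 1) = 68.3 × (28.7/2.47 − 1) = 68.3 × 10.62 = 725.3 kΩ.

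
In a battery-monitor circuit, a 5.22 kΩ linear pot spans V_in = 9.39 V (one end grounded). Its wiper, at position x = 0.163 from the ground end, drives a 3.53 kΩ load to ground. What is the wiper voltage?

V_out ≈ 1.27 V

The pot divides into 4.369 kΩ above the wiper and 0.8509 kΩ below.
R_L loads the lower segment: effective lower R = 0.6856 kΩ.
V_out = 9.39 × 0.6856/(4.369 + 0.6856) = 1.274 V.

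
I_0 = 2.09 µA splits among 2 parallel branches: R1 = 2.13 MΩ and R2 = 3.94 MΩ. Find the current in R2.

I ≈ 0.733 µA

For two parallel branches, I_k = I_0 · (other R)/(sum of R).
So I = 2.09 × 2.13/6.070 = 0.7334 µA.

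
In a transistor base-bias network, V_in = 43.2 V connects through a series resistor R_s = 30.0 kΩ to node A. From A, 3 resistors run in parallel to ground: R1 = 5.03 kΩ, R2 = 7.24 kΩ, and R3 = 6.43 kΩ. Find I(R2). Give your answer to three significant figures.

Equivalent of the parallel group: R_p = 2.031 kΩ.
V_A by voltage divider: V_A = 43.2 × 2.031/(30.0 + 2.031) = 2.739 V.
I(R2) = V_A / R2 = 2.739/7.24 = 0.3783 mA.

I ≈ 0.378 mA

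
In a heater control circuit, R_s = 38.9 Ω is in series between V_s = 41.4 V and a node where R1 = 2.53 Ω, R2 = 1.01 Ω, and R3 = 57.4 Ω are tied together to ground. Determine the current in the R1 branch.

I ≈ 0.294 A

Combine the parallel branches: R_p = (1/2.53 + 1/1.01 + 1/57.4)⁻¹ = 0.7129 Ω.
Node voltage V_A = V_s · R_p/(R_s + R_p) = 41.4 × 0.01800 = 0.7450 V.
I(R1) = V_A / R1 = 0.7450/2.53 = 0.2945 A.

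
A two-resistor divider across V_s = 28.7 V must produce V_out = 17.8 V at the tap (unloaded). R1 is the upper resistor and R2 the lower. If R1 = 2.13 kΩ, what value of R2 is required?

R2 ≈ 3.48 kΩ

V_out/V_s = R2/(R1+R2) = 0.6202.
Rearranging, R2 = R1·k/(1−k) = 2.13 × 1.633 = 3.478 kΩ.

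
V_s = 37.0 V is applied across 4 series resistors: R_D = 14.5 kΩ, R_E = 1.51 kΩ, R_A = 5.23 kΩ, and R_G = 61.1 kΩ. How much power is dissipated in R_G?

P ≈ 12.3 mW

ΣR = 82.34 kΩ → I = 37.0/82.34 = 0.4494 mA.
P = I²R = 0.2019 × 61.1 = 12.34 mW.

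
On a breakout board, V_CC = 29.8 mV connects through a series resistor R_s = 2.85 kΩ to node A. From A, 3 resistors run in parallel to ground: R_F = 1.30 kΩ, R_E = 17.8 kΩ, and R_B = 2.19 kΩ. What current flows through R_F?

Parallel bank: R_p = 1/(1/1.30 + 1/17.8 + 1/2.19) = 0.7800 kΩ.
Node voltage V_A = V_CC · R_p/(R_s + R_p) = 29.8 × 0.2149 = 6.403 mV.
I(R_F) = V_A / R_F = 6.403/1.30 = 4.926 µA.

I ≈ 4.93 µA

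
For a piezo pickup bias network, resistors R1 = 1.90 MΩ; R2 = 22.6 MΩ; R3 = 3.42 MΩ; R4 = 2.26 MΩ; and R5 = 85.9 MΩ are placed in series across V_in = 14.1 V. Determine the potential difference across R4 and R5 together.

Total series resistance ΣR = 1.90 + 22.6 + 3.42 + 2.26 + 85.9 = 116.1 MΩ.
R_{R4..R5} = 2.26 + 85.9 = 88.16 MΩ.
By the voltage-divider rule, V = 14.1 × 88.16/116.1 = 10.71 V.

V ≈ 10.7 V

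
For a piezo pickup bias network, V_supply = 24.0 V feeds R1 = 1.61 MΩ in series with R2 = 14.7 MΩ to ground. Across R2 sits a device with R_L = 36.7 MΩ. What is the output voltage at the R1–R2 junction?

V_out ≈ 20.8 V

R2 ‖ R_L = (14.7 × 36.7)/(14.7 + 36.7) = 10.50 MΩ.
Now apply the divider: V_out = 24.0 × 0.8670 = 20.81 V.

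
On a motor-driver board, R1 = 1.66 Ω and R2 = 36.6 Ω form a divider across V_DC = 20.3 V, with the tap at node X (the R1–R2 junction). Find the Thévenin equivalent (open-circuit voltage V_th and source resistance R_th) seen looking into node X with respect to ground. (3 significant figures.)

V_th ≈ 19.4 V, R_th ≈ 1.59 Ω

V_th is the unloaded tap voltage: V_DC · R2/(R1+R2) = 20.3 × 0.9566 = 19.42 V.
Zeroing V_DC shorts the top of R1 to ground, so R_th = R1 ‖ R2 = 1.588 Ω.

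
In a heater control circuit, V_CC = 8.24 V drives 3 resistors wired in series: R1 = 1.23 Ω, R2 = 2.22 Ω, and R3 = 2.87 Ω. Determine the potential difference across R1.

V ≈ 1.60 V

ΣR = 1.23 + 2.22 + 2.87 = 6.320 Ω.
Voltage divider: V = V_CC · (1.230 / 6.320) = 8.24 × 0.1946 = 1.604 V.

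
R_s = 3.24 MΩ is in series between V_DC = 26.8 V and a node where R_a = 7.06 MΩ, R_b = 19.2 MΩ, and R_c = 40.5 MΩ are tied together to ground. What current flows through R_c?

I ≈ 0.388 µA

Equivalent of the parallel group: R_p = 4.578 MΩ.
V_A = 26.8 × 4.578/7.818 = 15.69 V.
I(R_c) = V_A / R_c = 15.69/40.5 = 0.3875 µA.
(Equivalently: I_total = 3.428 µA, then current-divider fraction G_k/ΣG = 0.1130.)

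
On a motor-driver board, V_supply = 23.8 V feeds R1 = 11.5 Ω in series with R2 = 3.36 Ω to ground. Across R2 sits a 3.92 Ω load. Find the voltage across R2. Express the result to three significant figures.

V_out ≈ 3.24 V

The load sits in parallel with R2, giving an effective lower resistance R2' = R2·R_L/(R2+R_L) = 1.809 Ω.
Now apply the divider: V_out = 23.8 × 0.1359 = 3.235 V.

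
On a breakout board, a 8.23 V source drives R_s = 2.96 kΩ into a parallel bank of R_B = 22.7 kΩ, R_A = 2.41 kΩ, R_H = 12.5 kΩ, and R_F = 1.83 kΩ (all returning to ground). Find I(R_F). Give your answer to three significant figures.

I ≈ 1.07 mA

Parallel bank: R_p = 1/(1/22.7 + 1/2.41 + 1/12.5 + 1/1.83) = 0.9213 kΩ.
Node voltage V_A = V_s · R_p/(R_s + R_p) = 8.23 × 0.2374 = 1.954 V.
I(R_F) = V_A / R_F = 1.954/1.83 = 1.067 mA.
(Equivalently: I_total = 2.120 mA, then current-divider fraction G_k/ΣG = 0.5034.)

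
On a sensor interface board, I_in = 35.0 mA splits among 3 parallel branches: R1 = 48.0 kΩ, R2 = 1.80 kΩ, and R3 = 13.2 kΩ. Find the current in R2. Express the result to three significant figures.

Total conductance ΣG = 1/48.0 + 1/1.80 + 1/13.2 = 0.6521 (units of 1/kΩ).
R2 takes the fraction G_k/ΣG = 0.5556/0.6521 = 0.8519, so I = 35.0 × 0.8519 = 29.82 mA.

I ≈ 29.8 mA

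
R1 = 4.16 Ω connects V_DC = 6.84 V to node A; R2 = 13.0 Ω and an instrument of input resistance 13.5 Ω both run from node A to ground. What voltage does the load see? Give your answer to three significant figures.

V_out ≈ 4.20 V

R2 ‖ R_L = (13.0 × 13.5)/(13.0 + 13.5) = 6.623 Ω.
Now apply the divider: V_out = 6.84 × 0.6142 = 4.201 V.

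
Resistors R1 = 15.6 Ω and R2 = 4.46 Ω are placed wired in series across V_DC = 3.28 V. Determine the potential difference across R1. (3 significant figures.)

V ≈ 2.55 V

ΣR = 15.6 + 4.46 = 20.06 Ω.
V = V_DC · R/ΣR = 3.28 × 0.7777 = 2.551 V.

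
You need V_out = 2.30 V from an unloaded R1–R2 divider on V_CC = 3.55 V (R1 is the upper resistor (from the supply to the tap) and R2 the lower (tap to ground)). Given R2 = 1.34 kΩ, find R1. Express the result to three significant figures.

R1 ≈ 0.728 kΩ

The divider ratio is R2/(R1+R2) = 2.30/3.55 = 0.6479.
So R1 = R2 · (V_CC/V_out − 1) = 1.34 × (3.55/2.30 − 1) = 1.34 × 0.5435 = 0.7283 kΩ.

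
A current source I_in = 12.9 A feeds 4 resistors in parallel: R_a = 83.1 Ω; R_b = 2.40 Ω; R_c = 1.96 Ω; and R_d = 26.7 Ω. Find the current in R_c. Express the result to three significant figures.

I ≈ 6.74 A

Total conductance ΣG = 1/83.1 + 1/2.40 + 1/1.96 + 1/26.7 = 0.9764 (units of 1/Ω).
Current divider: I(R_c) = I_in · G_k/ΣG = 12.9 × (0.5102/0.9764) = 12.9 × 0.5226 = 6.741 A.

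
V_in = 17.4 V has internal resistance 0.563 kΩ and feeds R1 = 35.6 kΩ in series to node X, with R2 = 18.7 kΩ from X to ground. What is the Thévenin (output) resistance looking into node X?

R1' = 0.563 + 35.6 = 36.16 kΩ (source resistance + R1).
Looking into X with the source shorted: R_th = R1'·R2/(R1'+R2) = 36.16 × 18.7/54.86 = 12.33 kΩ.

R_th ≈ 12.3 kΩ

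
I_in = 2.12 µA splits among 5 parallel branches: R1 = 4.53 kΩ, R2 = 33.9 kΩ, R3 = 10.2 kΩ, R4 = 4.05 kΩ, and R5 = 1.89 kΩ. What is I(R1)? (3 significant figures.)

I ≈ 0.416 µA

Conductances: ΣG = 1/4.53 + 1/33.9 + 1/10.2 + 1/4.05 + 1/1.89 = 1.124 (1/kΩ).
By the current-divider rule, I = I_in · G_k/ΣG = 2.12 × 0.1963 = 0.4163 µA.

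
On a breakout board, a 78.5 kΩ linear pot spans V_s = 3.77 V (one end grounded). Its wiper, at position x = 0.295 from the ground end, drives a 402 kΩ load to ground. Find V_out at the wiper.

The pot divides into 55.34 kΩ above the wiper and 23.16 kΩ below.
R_L loads the lower segment: effective lower R = 21.90 kΩ.
Loaded-divider output: V_out = 3.77 × 0.2835 = 1.069 V.
(Unloaded: V_out = x·V_s = 1.11 V.)

V_out ≈ 1.07 V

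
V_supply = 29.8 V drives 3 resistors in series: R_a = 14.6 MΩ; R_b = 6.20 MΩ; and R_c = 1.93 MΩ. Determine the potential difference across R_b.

V ≈ 8.13 V

Total series resistance ΣR = 14.6 + 6.20 + 1.93 = 22.73 MΩ.
Voltage divider: V = V_supply · (6.200 / 22.73) = 29.8 × 0.2728 = 8.128 V.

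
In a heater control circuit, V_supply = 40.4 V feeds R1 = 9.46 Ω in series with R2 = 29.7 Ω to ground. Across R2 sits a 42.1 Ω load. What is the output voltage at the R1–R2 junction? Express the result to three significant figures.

R2 ‖ R_L = (29.7 × 42.1)/(29.7 + 42.1) = 17.41 Ω.
Then V_out = V_supply · R2'/(R1 + R2') = 40.4 × 17.41/26.87 = 26.18 V.

V_out ≈ 26.2 V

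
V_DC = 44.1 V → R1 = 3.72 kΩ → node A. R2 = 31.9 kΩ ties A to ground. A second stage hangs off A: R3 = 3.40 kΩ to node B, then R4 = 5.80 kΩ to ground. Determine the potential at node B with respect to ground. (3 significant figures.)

Node A sees R2 in parallel with the series input of stage 2, R3 + R4 = 9.200 kΩ.
Effective lower resistance at A: R2 ‖ 9.200 = 7.141 kΩ.
So V_A = 44.1 × 0.6575 = 28.99 V.
Stage 2 is unloaded, so V_B = V_A · R4/(R3+R4) = 28.99 × 5.80/9.200 = 18.28 V.

V_B ≈ 18.3 V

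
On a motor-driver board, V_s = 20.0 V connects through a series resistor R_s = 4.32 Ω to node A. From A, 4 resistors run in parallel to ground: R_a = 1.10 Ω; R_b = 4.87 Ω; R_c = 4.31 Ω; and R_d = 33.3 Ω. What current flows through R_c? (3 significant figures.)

Equivalent of the parallel group: R_p = 0.7265 Ω.
Node voltage V_A = V_s · R_p/(R_s + R_p) = 20.0 × 0.1440 = 2.879 V.
I(R_c) = V_A / R_c = 2.879/4.31 = 0.6680 A.
(Check via current divider: I_total = 3.963 A; share G_k/ΣG = 0.1686 → same result.)

I ≈ 0.668 A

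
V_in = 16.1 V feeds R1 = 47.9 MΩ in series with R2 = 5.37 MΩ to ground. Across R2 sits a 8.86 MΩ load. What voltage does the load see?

V_out ≈ 1.05 V

First combine the lower leg with the load: R2 ‖ R_L = 3.344 MΩ.
Voltage divider with the loaded lower leg: V_out = 16.1 × 3.344/(47.9 + 3.344) = 16.1 × 0.06525 = 1.050 V.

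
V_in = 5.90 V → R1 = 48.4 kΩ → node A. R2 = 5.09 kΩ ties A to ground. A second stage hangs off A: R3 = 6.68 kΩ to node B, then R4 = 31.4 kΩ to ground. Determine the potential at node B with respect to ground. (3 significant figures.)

Looking into the second stage from A: R3 + R4 = 38.08 kΩ appears in parallel with R2.
R2 ‖ (R3+R4) = 4.490 kΩ.
First divider: V_A = V_in · 4.490/(48.4 + 4.490) = 0.5009 V.
V_B = V_A × 0.8246 = 0.4130 V.

V_B ≈ 0.413 V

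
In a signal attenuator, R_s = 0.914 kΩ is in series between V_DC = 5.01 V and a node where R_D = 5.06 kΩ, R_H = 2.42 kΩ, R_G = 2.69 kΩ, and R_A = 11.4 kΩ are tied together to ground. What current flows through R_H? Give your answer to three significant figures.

Equivalent of the parallel group: R_p = 0.9343 kΩ.
V_A = 5.01 × 0.9343/1.848 = 2.533 V.
I(R_H) = V_A / R_H = 2.533/2.42 = 1.046 mA.
(Equivalently: I_total = 2.711 mA, then current-divider fraction G_k/ΣG = 0.3861.)

I ≈ 1.05 mA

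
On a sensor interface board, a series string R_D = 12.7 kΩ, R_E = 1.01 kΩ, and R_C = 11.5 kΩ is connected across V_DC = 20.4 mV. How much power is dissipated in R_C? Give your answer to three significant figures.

P ≈ 7.53 nW

Series current I = V_DC/ΣR = 20.4/25.21 = 0.8092 µA.
P = I²R = 0.6548 × 11.5 = 7.530 nW.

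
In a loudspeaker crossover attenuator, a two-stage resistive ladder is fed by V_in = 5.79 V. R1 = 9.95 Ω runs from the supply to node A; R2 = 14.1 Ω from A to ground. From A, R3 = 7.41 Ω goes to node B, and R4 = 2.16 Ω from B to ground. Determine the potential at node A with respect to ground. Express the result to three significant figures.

V_A ≈ 2.11 V

Node A sees R2 in parallel with the series input of stage 2, R3 + R4 = 9.570 Ω.
R2 ‖ (R3+R4) = 5.701 Ω.
First divider: V_A = V_in · 5.701/(9.95 + 5.701) = 2.109 V.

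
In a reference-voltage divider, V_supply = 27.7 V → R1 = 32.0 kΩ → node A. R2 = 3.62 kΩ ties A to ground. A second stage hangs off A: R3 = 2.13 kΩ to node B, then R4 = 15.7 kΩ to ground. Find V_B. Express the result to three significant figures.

Node A sees R2 in parallel with the series input of stage 2, R3 + R4 = 17.83 kΩ.
R2 ‖ (R3+R4) = 3.009 kΩ.
V_A = 27.7 × 3.009/(32.0 + 3.009) = 2.381 V.
V_B = V_A × 0.8805 = 2.096 V.

V_B ≈ 2.10 V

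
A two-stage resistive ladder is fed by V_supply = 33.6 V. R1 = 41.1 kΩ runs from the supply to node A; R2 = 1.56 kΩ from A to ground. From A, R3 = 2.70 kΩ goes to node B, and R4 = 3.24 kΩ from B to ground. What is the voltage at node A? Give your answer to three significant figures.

The second stage (R3 + R4 = 5.940 kΩ) loads node A in parallel with R2.
R2 ‖ (R3+R4) = 1.236 kΩ.
So V_A = 33.6 × 0.02918 = 0.9806 V.

V_A ≈ 0.981 V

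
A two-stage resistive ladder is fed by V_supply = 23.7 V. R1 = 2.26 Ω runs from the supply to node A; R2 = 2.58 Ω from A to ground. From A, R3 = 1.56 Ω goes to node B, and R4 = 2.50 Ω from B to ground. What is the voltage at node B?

Node A sees R2 in parallel with the series input of stage 2, R3 + R4 = 4.060 Ω.
Effective lower resistance at A: R2 ‖ 4.060 = 1.578 Ω.
First divider: V_A = V_supply · 1.578/(2.26 + 1.578) = 9.743 V.
Then the unloaded second divider: V_B = V_A × R4/(R3+R4) = 9.743 × 0.6158 = 5.999 V.

V_B ≈ 6.00 V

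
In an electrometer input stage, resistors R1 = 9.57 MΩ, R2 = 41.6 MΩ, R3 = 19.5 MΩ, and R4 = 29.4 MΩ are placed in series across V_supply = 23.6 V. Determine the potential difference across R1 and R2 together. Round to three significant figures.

Total series resistance ΣR = 9.57 + 41.6 + 19.5 + 29.4 = 100.1 MΩ.
R_{R1..R2} = 9.57 + 41.6 = 51.17 MΩ.
By the voltage-divider rule, V = 23.6 × 51.17/100.1 = 12.07 V.

V ≈ 12.1 V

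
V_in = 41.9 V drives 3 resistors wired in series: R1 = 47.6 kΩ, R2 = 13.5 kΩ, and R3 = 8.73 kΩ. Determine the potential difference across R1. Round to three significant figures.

Total series resistance ΣR = 47.6 + 13.5 + 8.73 = 69.83 kΩ.
By the voltage-divider rule, V = 41.9 × 47.60/69.83 = 28.56 V.

V ≈ 28.6 V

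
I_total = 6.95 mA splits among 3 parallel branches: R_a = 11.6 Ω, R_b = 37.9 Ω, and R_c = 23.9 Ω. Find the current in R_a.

I ≈ 3.88 mA

Total conductance ΣG = 1/11.6 + 1/37.9 + 1/23.9 = 0.1544 (units of 1/Ω).
Current divider: I(R_a) = I_total · G_k/ΣG = 6.95 × (0.08621/0.1544) = 6.95 × 0.5582 = 3.880 mA.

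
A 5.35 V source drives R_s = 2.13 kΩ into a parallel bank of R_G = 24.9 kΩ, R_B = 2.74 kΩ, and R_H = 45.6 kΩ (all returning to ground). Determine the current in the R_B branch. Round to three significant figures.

I ≈ 1.02 mA

Equivalent of the parallel group: R_p = 2.342 kΩ.
V_A by voltage divider: V_A = 5.35 × 2.342/(2.13 + 2.342) = 2.802 V.
Branch current I = V_A/R_B = 2.802/2.74 = 1.022 mA.
(Check via current divider: I_total = 1.196 mA; share G_k/ΣG = 0.8546 → same result.)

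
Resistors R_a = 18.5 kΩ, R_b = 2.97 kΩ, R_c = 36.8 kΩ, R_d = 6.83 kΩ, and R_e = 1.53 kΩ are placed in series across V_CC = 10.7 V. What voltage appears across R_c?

V ≈ 5.91 V

Total series resistance ΣR = 18.5 + 2.97 + 36.8 + 6.83 + 1.53 = 66.63 kΩ.
V = V_CC · R/ΣR = 10.7 × 0.5523 = 5.910 V.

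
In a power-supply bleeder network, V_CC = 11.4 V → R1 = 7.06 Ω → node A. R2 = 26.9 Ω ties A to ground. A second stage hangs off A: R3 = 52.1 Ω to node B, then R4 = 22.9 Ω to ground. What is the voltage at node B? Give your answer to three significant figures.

V_B ≈ 2.57 V

Node A sees R2 in parallel with the series input of stage 2, R3 + R4 = 75.00 Ω.
Effective lower resistance at A: R2 ‖ 75.00 = 19.80 Ω.
So V_A = 11.4 × 0.7371 = 8.403 V.
Then the unloaded second divider: V_B = V_A × R4/(R3+R4) = 8.403 × 0.3053 = 2.566 V.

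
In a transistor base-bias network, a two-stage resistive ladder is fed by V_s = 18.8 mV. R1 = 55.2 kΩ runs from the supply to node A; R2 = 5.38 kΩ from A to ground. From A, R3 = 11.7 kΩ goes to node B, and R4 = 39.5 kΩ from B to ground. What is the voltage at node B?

The second stage (R3 + R4 = 51.20 kΩ) loads node A in parallel with R2.
Effective lower resistance at A: R2 ‖ 51.20 = 4.868 kΩ.
So V_A = 18.8 × 0.08105 = 1.524 mV.
Stage 2 is unloaded, so V_B = V_A · R4/(R3+R4) = 1.524 × 39.5/51.20 = 1.176 mV.

V_B ≈ 1.18 mV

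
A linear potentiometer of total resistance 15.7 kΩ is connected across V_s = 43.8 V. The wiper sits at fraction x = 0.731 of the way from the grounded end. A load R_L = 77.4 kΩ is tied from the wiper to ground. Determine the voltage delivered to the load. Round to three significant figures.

V_out ≈ 30.8 V

The pot divides into 4.223 kΩ above the wiper and 11.48 kΩ below.
R_L loads the lower segment: effective lower R = 9.995 kΩ.
Then V_out = V_s · 9.995/(4.223 + 9.995) = 30.79 V.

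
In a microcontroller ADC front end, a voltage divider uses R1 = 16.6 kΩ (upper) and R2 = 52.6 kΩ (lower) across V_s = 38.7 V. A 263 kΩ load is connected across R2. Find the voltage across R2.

V_out ≈ 28.1 V

R2 ‖ R_L = (52.6 × 263)/(52.6 + 263) = 43.83 kΩ.
Voltage divider with the loaded lower leg: V_out = 38.7 × 43.83/(16.6 + 43.83) = 38.7 × 0.7253 = 28.07 V.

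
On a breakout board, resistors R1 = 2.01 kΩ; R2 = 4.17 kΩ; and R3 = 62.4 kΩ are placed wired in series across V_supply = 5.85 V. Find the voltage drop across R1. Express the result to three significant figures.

V ≈ 0.171 V

Total series resistance ΣR = 2.01 + 4.17 + 62.4 = 68.58 kΩ.
By the voltage-divider rule, V = 5.85 × 2.010/68.58 = 0.1715 V.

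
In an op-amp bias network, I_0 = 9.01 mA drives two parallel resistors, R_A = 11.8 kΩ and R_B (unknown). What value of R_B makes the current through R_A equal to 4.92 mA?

R_B ≈ 14.2 kΩ

Two-branch current divider: I_A = I_0 · R_B/(R_A + R_B).
4.92/9.01 = R_B/(R_A + R_B) → R_B = R_A · (0.5461)/(1 − 0.5461) = 11.8 × 1.203 = 14.19 kΩ.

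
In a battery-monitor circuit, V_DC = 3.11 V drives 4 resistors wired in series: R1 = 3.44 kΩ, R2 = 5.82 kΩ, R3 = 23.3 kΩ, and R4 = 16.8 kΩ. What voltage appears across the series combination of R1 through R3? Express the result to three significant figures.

V ≈ 2.05 V

Series total: ΣR = 3.44 + 5.82 + 23.3 + 16.8 = 49.36 kΩ.
R_{R1..R3} = 3.44 + 5.82 + 23.3 = 32.56 kΩ.
By the voltage-divider rule, V = 3.11 × 32.56/49.36 = 2.051 V.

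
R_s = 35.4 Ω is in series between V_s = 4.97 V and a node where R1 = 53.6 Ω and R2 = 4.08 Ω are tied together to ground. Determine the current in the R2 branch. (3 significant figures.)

I ≈ 0.118 A

Combine the parallel branches: R_p = (1/53.6 + 1/4.08)⁻¹ = 3.791 Ω.
V_A by voltage divider: V_A = 4.97 × 3.791/(35.4 + 3.791) = 0.4808 V.
I(R2) = V_A / R2 = 0.4808/4.08 = 0.1178 A.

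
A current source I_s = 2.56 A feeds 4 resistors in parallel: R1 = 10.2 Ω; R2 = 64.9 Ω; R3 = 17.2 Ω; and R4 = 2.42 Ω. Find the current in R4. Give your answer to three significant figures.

Conductances: ΣG = 1/10.2 + 1/64.9 + 1/17.2 + 1/2.42 = 0.5848 (1/Ω).
By the current-divider rule, I = I_s · G_k/ΣG = 2.56 × 0.7066 = 1.809 A.

I ≈ 1.81 A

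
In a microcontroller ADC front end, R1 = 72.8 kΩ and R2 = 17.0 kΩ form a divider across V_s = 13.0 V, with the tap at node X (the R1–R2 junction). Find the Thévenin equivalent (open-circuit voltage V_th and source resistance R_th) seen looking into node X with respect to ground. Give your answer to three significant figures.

V_th ≈ 2.46 V, R_th ≈ 13.8 kΩ

V_th is the unloaded tap voltage: V_s · R2/(R1+R2) = 13.0 × 0.1893 = 2.461 V.
Zeroing V_s shorts the top of R1 to ground, so R_th = R1 ‖ R2 = 13.78 kΩ.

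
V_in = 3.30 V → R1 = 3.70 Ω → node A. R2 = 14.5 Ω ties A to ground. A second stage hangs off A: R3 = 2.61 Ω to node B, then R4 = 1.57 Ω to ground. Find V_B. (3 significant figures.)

Node A sees R2 in parallel with the series input of stage 2, R3 + R4 = 4.180 Ω.
R2 ‖ (R3+R4) = 3.245 Ω.
V_A = 3.30 × 3.245/(3.70 + 3.245) = 1.542 V.
Stage 2 is unloaded, so V_B = V_A · R4/(R3+R4) = 1.542 × 1.57/4.180 = 0.5791 V.

V_B ≈ 0.579 V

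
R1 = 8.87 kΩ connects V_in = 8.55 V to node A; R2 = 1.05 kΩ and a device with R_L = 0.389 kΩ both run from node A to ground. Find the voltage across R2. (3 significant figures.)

First combine the lower leg with the load: R2 ‖ R_L = 0.2838 kΩ.
Then V_out = V_in · R2'/(R1 + R2') = 8.55 × 0.2838/9.154 = 0.2651 V.

V_out ≈ 0.265 V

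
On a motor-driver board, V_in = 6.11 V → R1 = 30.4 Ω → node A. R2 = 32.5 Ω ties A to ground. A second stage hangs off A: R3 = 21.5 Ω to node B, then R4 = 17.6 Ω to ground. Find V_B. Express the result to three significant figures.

Node A sees R2 in parallel with the series input of stage 2, R3 + R4 = 39.10 Ω.
R2 ‖ (R3+R4) = 17.75 Ω.
First divider: V_A = V_in · 17.75/(30.4 + 17.75) = 2.252 V.
Stage 2 is unloaded, so V_B = V_A · R4/(R3+R4) = 2.252 × 17.6/39.10 = 1.014 V.

V_B ≈ 1.01 V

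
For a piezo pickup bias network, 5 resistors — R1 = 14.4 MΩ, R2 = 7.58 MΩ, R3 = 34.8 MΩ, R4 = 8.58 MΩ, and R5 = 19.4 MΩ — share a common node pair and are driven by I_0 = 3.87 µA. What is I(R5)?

Conductances: ΣG = 1/14.4 + 1/7.58 + 1/34.8 + 1/8.58 + 1/19.4 = 0.3982 (1/MΩ).
R5 takes the fraction G_k/ΣG = 0.05155/0.3982 = 0.1294, so I = 3.87 × 0.1294 = 0.5010 µA.

I ≈ 0.501 µA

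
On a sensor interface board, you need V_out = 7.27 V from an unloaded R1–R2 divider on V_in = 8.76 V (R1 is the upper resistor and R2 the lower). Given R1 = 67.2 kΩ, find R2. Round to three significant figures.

R2 ≈ 328 kΩ

The divider ratio is R2/(R1+R2) = 7.27/8.76 = 0.8299.
Rearranging, R2 = R1·k/(1−k) = 67.2 × 4.879 = 327.9 kΩ.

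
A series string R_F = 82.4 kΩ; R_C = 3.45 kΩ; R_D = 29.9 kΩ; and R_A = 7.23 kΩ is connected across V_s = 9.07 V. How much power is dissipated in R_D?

ΣR = 123.0 kΩ → I = 9.07/123.0 = 0.07375 mA.
V(R_D) = I·R = 2.205 V; P = V·I = 2.205 × 0.07375 = 0.1626 mW.

P ≈ 0.163 mW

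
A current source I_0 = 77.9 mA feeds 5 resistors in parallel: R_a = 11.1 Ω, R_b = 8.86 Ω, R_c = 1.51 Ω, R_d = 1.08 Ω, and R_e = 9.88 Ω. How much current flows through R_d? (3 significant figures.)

I ≈ 38.1 mA

Total conductance ΣG = 1/11.1 + 1/8.86 + 1/1.51 + 1/1.08 + 1/9.88 = 1.892 (units of 1/Ω).
By the current-divider rule, I = I_0 · G_k/ΣG = 77.9 × 0.4893 = 38.12 mA.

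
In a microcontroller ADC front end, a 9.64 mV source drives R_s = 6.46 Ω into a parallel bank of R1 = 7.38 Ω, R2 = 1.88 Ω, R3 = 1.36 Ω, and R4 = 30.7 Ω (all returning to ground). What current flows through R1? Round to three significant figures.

I ≈ 0.127 mA

Combine the parallel branches: R_p = (1/7.38 + 1/1.88 + 1/1.36 + 1/30.7)⁻¹ = 0.6967 Ω.
Node voltage V_A = V_supply · R_p/(R_s + R_p) = 9.64 × 0.09735 = 0.9385 mV.
Branch current I = V_A/R1 = 0.9385/7.38 = 0.1272 mA.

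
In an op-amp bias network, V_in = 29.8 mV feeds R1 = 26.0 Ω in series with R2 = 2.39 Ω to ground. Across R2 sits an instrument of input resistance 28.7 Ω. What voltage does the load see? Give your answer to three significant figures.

R2 ‖ R_L = (2.39 × 28.7)/(2.39 + 28.7) = 2.206 Ω.
Then V_out = V_in · R2'/(R1 + R2') = 29.8 × 2.206/28.21 = 2.331 mV.
(Unloaded it would be 2.51 mV; the load pulls it down.)

V_out ≈ 2.33 mV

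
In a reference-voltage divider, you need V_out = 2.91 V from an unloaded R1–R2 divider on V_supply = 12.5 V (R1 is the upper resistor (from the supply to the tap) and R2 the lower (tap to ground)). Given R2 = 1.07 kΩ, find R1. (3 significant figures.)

V_out/V_supply = R2/(R1+R2) = 0.2328.
Rearranging, R1 = R2·(1−k)/k = 1.07 × 3.296 = 3.526 kΩ.

R1 ≈ 3.53 kΩ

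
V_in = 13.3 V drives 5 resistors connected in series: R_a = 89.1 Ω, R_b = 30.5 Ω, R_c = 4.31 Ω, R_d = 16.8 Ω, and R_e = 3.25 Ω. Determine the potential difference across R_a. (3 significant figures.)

V ≈ 8.23 V

ΣR = 89.1 + 30.5 + 4.31 + 16.8 + 3.25 = 144.0 Ω.
By the voltage-divider rule, V = 13.3 × 89.10/144.0 = 8.232 V.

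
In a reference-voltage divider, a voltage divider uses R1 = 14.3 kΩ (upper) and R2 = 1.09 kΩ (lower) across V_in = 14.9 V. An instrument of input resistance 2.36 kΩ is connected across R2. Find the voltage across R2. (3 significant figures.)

First combine the lower leg with the load: R2 ‖ R_L = 0.7456 kΩ.
Voltage divider with the loaded lower leg: V_out = 14.9 × 0.7456/(14.3 + 0.7456) = 14.9 × 0.04956 = 0.7384 V.
(Unloaded it would be 1.06 V; the load pulls it down.)

V_out ≈ 0.738 V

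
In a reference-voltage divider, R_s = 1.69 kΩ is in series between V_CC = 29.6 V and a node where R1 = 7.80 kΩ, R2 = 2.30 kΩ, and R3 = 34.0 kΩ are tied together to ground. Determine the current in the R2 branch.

I ≈ 6.43 mA

Equivalent of the parallel group: R_p = 1.688 kΩ.
Node voltage V_A = V_CC · R_p/(R_s + R_p) = 29.6 × 0.4997 = 14.79 V.
I(R2) = V_A / R2 = 14.79/2.30 = 6.431 mA.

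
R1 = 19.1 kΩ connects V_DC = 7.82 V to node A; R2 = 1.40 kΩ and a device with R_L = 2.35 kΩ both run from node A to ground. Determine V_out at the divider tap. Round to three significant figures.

V_out ≈ 0.343 V

First combine the lower leg with the load: R2 ‖ R_L = 0.8773 kΩ.
Then V_out = V_DC · R2'/(R1 + R2') = 7.82 × 0.8773/19.98 = 0.3434 V.
(Unloaded it would be 0.534 V; the load pulls it down.)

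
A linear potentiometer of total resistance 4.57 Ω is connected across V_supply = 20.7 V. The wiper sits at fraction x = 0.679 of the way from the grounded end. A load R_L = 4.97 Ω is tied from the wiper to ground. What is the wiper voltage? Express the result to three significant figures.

V_out ≈ 11.7 V

Lower segment x·R_p = 3.103 Ω; upper segment (1−x)·R_p = 1.467 Ω.
(x·R_p) ‖ R_L = 1.910 Ω.
V_out = 20.7 × 1.910/(1.467 + 1.910) = 11.71 V.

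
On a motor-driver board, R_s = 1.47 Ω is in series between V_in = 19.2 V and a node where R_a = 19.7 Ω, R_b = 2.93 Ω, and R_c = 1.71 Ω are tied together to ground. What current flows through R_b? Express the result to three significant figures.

I ≈ 2.69 A

Combine the parallel branches: R_p = (1/19.7 + 1/2.93 + 1/1.71)⁻¹ = 1.024 Ω.
Node voltage V_A = V_in · R_p/(R_s + R_p) = 19.2 × 0.4105 = 7.882 V.
I(R_b) = V_A / R_b = 7.882/2.93 = 2.690 A.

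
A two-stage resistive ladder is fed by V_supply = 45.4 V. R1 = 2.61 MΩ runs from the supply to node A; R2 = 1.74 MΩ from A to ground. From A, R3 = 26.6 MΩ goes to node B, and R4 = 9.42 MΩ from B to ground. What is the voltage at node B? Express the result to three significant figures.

Looking into the second stage from A: R3 + R4 = 36.02 MΩ appears in parallel with R2.
R2 ‖ (R3+R4) = 1.660 MΩ.
So V_A = 45.4 × 0.3887 = 17.65 V.
Stage 2 is unloaded, so V_B = V_A · R4/(R3+R4) = 17.65 × 9.42/36.02 = 4.615 V.

V_B ≈ 4.62 V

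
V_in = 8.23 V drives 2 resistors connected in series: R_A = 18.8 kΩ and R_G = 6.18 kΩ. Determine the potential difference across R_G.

V ≈ 2.04 V

ΣR = 18.8 + 6.18 = 24.98 kΩ.
V = V_in · R/ΣR = 8.23 × 0.2474 = 2.036 V.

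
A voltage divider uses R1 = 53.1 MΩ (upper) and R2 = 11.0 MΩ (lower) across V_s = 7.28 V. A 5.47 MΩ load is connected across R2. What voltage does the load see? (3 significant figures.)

V_out ≈ 0.469 V

First combine the lower leg with the load: R2 ‖ R_L = 3.653 MΩ.
Now apply the divider: V_out = 7.28 × 0.06437 = 0.4686 V.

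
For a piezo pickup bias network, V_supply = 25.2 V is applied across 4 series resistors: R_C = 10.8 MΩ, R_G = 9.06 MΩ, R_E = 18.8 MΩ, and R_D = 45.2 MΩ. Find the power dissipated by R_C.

P ≈ 0.975 µW

The common current is I = 25.2/83.86 = 0.3005 µA.
P = I²R = 0.09030 × 10.8 = 0.9752 µW.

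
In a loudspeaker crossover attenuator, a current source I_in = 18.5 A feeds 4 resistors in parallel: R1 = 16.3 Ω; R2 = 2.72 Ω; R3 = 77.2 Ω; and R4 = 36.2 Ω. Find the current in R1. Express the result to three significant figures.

Conductances: ΣG = 1/16.3 + 1/2.72 + 1/77.2 + 1/36.2 = 0.4696 (1/Ω).
Current divider: I(R1) = I_in · G_k/ΣG = 18.5 × (0.06135/0.4696) = 18.5 × 0.1306 = 2.417 A.

I ≈ 2.42 A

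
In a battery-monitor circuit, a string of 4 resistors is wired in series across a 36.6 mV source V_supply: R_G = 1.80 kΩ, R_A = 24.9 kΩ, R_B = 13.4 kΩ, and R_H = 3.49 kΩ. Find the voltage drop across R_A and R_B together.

Total series resistance ΣR = 1.80 + 24.9 + 13.4 + 3.49 = 43.59 kΩ.
R_{R_A..R_B} = 24.9 + 13.4 = 38.30 kΩ.
By the voltage-divider rule, V = 36.6 × 38.30/43.59 = 32.16 mV.

V ≈ 32.2 mV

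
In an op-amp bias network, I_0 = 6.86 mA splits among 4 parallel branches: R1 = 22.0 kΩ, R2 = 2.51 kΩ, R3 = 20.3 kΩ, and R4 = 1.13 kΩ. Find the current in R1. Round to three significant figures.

ΣG = 1/22.0 + 1/2.51 + 1/20.3 + 1/1.13 = 1.378.
By the current-divider rule, I = I_0 · G_k/ΣG = 6.86 × 0.03298 = 0.2263 mA.

I ≈ 0.226 mA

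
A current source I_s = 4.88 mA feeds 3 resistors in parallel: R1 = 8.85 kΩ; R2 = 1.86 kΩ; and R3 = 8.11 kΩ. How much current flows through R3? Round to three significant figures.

ΣG = 1/8.85 + 1/1.86 + 1/8.11 = 0.7739.
Current divider: I(R3) = I_s · G_k/ΣG = 4.88 × (0.1233/0.7739) = 4.88 × 0.1593 = 0.7775 mA.

I ≈ 0.777 mA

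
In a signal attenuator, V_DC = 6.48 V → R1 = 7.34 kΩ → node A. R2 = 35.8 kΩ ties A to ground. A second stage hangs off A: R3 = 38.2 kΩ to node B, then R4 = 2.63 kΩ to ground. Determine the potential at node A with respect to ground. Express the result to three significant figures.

Node A sees R2 in parallel with the series input of stage 2, R3 + R4 = 40.83 kΩ.
Effective lower resistance at A: R2 ‖ 40.83 = 19.07 kΩ.
V_A = 6.48 × 19.07/(7.34 + 19.07) = 4.679 V.

V_A ≈ 4.68 V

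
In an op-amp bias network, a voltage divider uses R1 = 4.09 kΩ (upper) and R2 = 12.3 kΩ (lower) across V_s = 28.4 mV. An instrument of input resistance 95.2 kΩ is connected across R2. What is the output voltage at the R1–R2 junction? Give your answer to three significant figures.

The load sits in parallel with R2, giving an effective lower resistance R2' = R2·R_L/(R2+R_L) = 10.89 kΩ.
Voltage divider with the loaded lower leg: V_out = 28.4 × 10.89/(4.09 + 10.89) = 28.4 × 0.7270 = 20.65 mV.
(Unloaded it would be 21.3 mV; the load pulls it down.)

V_out ≈ 20.6 mV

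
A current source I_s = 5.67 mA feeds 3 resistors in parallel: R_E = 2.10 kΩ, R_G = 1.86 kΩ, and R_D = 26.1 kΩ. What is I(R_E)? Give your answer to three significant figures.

Conductances: ΣG = 1/2.10 + 1/1.86 + 1/26.1 = 1.052 (1/kΩ).
R_E takes the fraction G_k/ΣG = 0.4762/1.052 = 0.4526, so I = 5.67 × 0.4526 = 2.566 mA.

I ≈ 2.57 mA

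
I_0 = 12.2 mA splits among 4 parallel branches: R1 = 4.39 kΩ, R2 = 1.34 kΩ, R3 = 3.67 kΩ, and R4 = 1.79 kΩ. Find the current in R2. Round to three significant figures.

ΣG = 1/4.39 + 1/1.34 + 1/3.67 + 1/1.79 = 1.805.
By the current-divider rule, I = I_0 · G_k/ΣG = 12.2 × 0.4134 = 5.043 mA.

I ≈ 5.04 mA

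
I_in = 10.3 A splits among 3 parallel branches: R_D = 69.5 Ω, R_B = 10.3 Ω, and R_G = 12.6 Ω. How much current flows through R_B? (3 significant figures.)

I ≈ 5.24 A

Conductances: ΣG = 1/69.5 + 1/10.3 + 1/12.6 = 0.1908 (1/Ω).
By the current-divider rule, I = I_in · G_k/ΣG = 10.3 × 0.5087 = 5.240 A.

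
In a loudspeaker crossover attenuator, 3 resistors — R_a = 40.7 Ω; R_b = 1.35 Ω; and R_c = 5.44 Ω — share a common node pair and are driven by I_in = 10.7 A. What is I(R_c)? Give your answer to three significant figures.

I ≈ 2.07 A

Conductances: ΣG = 1/40.7 + 1/1.35 + 1/5.44 = 0.9491 (1/Ω).
Current divider: I(R_c) = I_in · G_k/ΣG = 10.7 × (0.1838/0.9491) = 10.7 × 0.1937 = 2.072 A.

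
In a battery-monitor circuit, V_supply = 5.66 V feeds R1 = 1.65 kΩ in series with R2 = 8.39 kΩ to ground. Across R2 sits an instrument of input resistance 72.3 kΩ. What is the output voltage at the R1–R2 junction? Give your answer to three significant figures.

V_out ≈ 4.64 V

R2 ‖ R_L = (8.39 × 72.3)/(8.39 + 72.3) = 7.518 kΩ.
Now apply the divider: V_out = 5.66 × 0.8200 = 4.641 V.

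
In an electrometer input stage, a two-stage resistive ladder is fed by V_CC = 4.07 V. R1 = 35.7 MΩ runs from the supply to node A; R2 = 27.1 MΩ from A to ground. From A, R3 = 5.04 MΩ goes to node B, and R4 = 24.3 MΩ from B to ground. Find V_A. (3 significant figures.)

V_A ≈ 1.15 V

Looking into the second stage from A: R3 + R4 = 29.34 MΩ appears in parallel with R2.
Effective lower resistance at A: R2 ‖ 29.34 = 14.09 MΩ.
V_A = 4.07 × 14.09/(35.7 + 14.09) = 1.152 V.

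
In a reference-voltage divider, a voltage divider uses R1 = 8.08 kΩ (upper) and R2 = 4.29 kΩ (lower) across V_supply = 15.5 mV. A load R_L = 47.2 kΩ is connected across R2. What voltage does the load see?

R2 ‖ R_L = (4.29 × 47.2)/(4.29 + 47.2) = 3.933 kΩ.
Then V_out = V_supply · R2'/(R1 + R2') = 15.5 × 3.933/12.01 = 5.074 mV.
(Unloaded it would be 5.38 mV; the load pulls it down.)

V_out ≈ 5.07 mV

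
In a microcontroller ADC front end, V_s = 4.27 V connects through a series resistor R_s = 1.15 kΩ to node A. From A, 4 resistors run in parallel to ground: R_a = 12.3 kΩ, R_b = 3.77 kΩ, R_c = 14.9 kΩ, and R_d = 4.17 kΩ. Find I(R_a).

Combine the parallel branches: R_p = (1/12.3 + 1/3.77 + 1/14.9 + 1/4.17)⁻¹ = 1.530 kΩ.
V_A by voltage divider: V_A = 4.27 × 1.530/(1.15 + 1.530) = 2.438 V.
Branch current I = V_A/R_a = 2.438/12.3 = 0.1982 mA.

I ≈ 0.198 mA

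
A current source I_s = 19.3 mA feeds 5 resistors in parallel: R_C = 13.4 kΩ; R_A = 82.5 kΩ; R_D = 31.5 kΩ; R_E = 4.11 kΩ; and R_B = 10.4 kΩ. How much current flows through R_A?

I ≈ 0.511 mA

ΣG = 1/13.4 + 1/82.5 + 1/31.5 + 1/4.11 + 1/10.4 = 0.4580.
R_A takes the fraction G_k/ΣG = 0.01212/0.4580 = 0.02647, so I = 19.3 × 0.02647 = 0.5108 mA.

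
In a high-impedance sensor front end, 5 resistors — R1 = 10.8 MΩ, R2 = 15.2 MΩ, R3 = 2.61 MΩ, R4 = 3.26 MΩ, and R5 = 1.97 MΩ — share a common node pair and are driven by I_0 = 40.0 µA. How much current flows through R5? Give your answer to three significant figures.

ΣG = 1/10.8 + 1/15.2 + 1/2.61 + 1/3.26 + 1/1.97 = 1.356.
Current divider: I(R5) = I_0 · G_k/ΣG = 40.0 × (0.5076/1.356) = 40.0 × 0.3744 = 14.98 µA.

I ≈ 15.0 µA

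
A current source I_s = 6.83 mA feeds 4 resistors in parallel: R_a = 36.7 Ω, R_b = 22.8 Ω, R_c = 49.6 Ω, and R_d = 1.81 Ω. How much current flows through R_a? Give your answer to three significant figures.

I ≈ 0.289 mA

ΣG = 1/36.7 + 1/22.8 + 1/49.6 + 1/1.81 = 0.6438.
R_a takes the fraction G_k/ΣG = 0.02725/0.6438 = 0.04233, so I = 6.83 × 0.04233 = 0.2891 mA.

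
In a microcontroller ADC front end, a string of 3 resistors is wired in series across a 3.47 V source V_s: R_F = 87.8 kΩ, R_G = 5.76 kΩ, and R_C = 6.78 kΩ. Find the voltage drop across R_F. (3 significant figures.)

V ≈ 3.04 V

Series total: ΣR = 87.8 + 5.76 + 6.78 = 100.3 kΩ.
Voltage divider: V = V_s · (87.80 / 100.3) = 3.47 × 0.8750 = 3.036 V.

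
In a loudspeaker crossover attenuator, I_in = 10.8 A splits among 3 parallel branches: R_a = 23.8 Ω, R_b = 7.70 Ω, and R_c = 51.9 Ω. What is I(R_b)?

I ≈ 7.34 A

Total conductance ΣG = 1/23.8 + 1/7.70 + 1/51.9 = 0.1912 (units of 1/Ω).
R_b takes the fraction G_k/ΣG = 0.1299/0.1912 = 0.6794, so I = 10.8 × 0.6794 = 7.337 A.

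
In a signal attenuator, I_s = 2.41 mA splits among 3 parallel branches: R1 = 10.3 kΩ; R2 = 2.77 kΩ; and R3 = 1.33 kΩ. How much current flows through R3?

I ≈ 1.50 mA

ΣG = 1/10.3 + 1/2.77 + 1/1.33 = 1.210.
By the current-divider rule, I = I_s · G_k/ΣG = 2.41 × 0.6214 = 1.498 mA.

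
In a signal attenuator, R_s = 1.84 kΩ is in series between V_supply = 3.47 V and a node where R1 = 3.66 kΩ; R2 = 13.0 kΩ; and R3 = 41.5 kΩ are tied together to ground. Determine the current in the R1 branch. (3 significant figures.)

I ≈ 0.561 mA

Equivalent of the parallel group: R_p = 2.672 kΩ.
V_A = 3.47 × 2.672/4.512 = 2.055 V.
I(R1) = V_A / R1 = 2.055/3.66 = 0.5615 mA.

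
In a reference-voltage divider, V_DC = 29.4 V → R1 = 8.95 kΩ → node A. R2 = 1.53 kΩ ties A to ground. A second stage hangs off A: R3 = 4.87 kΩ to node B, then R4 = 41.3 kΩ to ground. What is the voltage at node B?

Looking into the second stage from A: R3 + R4 = 46.17 kΩ appears in parallel with R2.
Effective lower resistance at A: R2 ‖ 46.17 = 1.481 kΩ.
So V_A = 29.4 × 0.1420 = 4.174 V.
Stage 2 is unloaded, so V_B = V_A · R4/(R3+R4) = 4.174 × 41.3/46.17 = 3.734 V.

V_B ≈ 3.73 V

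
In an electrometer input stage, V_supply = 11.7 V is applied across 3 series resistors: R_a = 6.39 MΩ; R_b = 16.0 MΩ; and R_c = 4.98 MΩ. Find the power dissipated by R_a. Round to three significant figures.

P ≈ 1.17 µW

ΣR = 27.37 MΩ → I = 11.7/27.37 = 0.4275 µA.
P(R_a) = I²·R_a = (0.4275)² × 6.39 = 1.168 µW.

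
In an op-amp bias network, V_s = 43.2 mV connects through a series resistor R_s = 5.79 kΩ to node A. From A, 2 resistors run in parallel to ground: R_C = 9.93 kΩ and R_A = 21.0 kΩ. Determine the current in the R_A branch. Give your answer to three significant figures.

Combine the parallel branches: R_p = (1/9.93 + 1/21.0)⁻¹ = 6.742 kΩ.
V_A by voltage divider: V_A = 43.2 × 6.742/(5.79 + 6.742) = 23.24 mV.
Branch current I = V_A/R_A = 23.24/21.0 = 1.107 µA.
(Equivalently: I_total = 3.447 µA, then current-divider fraction G_k/ΣG = 0.3210.)

I ≈ 1.11 µA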